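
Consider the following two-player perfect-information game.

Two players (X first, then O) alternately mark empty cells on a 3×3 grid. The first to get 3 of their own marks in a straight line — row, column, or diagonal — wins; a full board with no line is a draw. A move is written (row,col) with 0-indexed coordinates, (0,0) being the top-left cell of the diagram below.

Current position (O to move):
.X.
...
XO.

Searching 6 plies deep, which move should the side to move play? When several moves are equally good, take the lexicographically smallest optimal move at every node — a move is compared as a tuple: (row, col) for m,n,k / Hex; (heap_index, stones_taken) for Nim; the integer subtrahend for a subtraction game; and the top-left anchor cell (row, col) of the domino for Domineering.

[.X./.../XO.] O move#1: (0,0):+0/OX./.../XO.*, (0,2):+0/.XO/.../XO., (1,0):-1/.X./O../XO., (1,1):-1/.X./.O./XO., (1,2):-1/.X./..O/XO., (2,2):-1/.X./.../XOO
[OX./.../XO.] X move#2: (0,2):+0/OXX/.../XO.*, (1,0):+0/OX./X../XO., (1,1):+0/OX./.X./XO., (1,2):+0/OX./..X/XO., (2,2):+0/OX./.../XOX
[OXX/.../XO.] O move#3: (1,0):-1/OXX/O../XO., (1,1):+0/OXX/.O./XO.*, (1,2):-1/OXX/..O/XO., (2,2):-1/OXX/.../XOO
[OXX/.O./XO.] X move#4: (1,0):-1/OXX/XO./XO., (1,2):-1/OXX/.OX/XO., (2,2):+0/OXX/.O./XOX*
[OXX/.O./XOX] O move#5: (1,0):-1/OXX/OO./XOX, (1,2):+0/OXX/.OO/XOX*
[OXX/.OO/XOX] X move#6: (1,0):+0/OXX/XOO/XOX*
[OXX/XOO/XOX] end (terminal +0, O#7); searched .X./.../XO. to 6

O's best at [.X./.../XO.]: (0,0)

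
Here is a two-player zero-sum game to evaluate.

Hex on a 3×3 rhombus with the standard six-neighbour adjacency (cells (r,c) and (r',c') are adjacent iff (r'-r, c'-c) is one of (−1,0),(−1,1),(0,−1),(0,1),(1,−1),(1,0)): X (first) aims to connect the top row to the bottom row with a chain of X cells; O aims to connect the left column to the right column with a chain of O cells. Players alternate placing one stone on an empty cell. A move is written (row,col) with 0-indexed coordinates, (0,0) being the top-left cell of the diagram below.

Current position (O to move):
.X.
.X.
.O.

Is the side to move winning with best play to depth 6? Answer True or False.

[.X./.X./.O.] O move#1: (0,0):-1/OX./.X./.O., (0,2):-1/.XO/.X./.O., (1,0):-1/.X./OX./.O., (1,2):-1/.X./.XO/.O., (2,0):+1/.X./.X./OO.*, (2,2):-1/.X./.X./.OO
[.X./.X./OO.] X move#2: (0,0):-1/XX./.X./OO.*, (0,2):-1/.XX/.X./OO., (1,0):-1/.X./XX./OO., (1,2):-1/.X./.XX/OO., (2,2):-1/.X./.X./OOX
[XX./.X./OO.] O move#3: (0,2):+1/XXO/.X./OO.*, (1,0):+1/XX./OX./OO., (1,2):+1/XX./.XO/OO., (2,2):+1/XX./.X./OOO
[XXO/.X./OO.] X move#4: (1,0):-1/XXO/XX./OO.*, (1,2):-1/XXO/.XX/OO., (2,2):-1/XXO/.X./OOX
[XXO/XX./OO.] O move#5: (1,2):+1/XXO/XXO/OO.*, (2,2):+1/XXO/XX./OOO
[XXO/XXO/OO.] end (terminal -1, X#6); searched .X./.X./.O. to 6

O winning at [.X./.X./.O.]: True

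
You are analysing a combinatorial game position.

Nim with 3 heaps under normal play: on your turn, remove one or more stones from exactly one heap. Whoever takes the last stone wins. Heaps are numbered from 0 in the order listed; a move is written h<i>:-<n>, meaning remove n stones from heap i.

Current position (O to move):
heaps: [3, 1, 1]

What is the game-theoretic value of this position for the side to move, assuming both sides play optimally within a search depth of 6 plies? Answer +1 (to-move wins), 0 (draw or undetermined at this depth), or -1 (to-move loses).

[(3,1,1)] O move#1: h0:-1:-1/(2,1,1), h0:-2:-1/(1,1,1), h0:-3:+1/(0,1,1)*, h1:-1:-1/(3,0,1), h2:-1:-1/(3,1,0)
[(0,1,1)] X move#2: h1:-1:-1/(0,0,1)*, h2:-1:-1/(0,1,0)
[(0,0,1)] O move#3: h2:-1:+1/(0,0,0)*
[(0,0,0)] end (terminal -1, X#4); searched (3,1,1) to 6

value((3,1,1), O) = +1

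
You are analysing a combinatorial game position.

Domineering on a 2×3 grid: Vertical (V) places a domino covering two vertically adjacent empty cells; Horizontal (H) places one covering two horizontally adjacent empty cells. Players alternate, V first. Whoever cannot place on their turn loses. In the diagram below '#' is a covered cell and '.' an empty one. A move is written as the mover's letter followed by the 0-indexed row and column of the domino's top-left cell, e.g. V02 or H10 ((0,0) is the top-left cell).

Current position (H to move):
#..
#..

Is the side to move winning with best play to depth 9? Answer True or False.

ply 1, H at #../#.. | H01=+1→###/#..*; H11=+1→#../###
ply 2: ###/#.. is terminal -1 (V); from #../#.. depth 9

H winning at [#../#..]: True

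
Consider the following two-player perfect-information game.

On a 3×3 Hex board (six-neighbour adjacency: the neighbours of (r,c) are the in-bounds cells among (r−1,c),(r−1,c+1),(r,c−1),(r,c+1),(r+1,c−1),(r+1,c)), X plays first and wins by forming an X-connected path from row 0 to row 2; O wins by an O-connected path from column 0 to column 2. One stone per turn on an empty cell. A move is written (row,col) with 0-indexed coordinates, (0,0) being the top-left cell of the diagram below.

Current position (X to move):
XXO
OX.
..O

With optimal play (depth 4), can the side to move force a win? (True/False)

X winning at [XXO/OX./..O]: True

p1 X@[XXO/OX./..O]: (1,2)[XXO/OXX/..O]+1* (2,0)[XXO/OX./X.O]+1 (2,1)[XXO/OX./.XO]+1
p2 O@[XXO/OXX/..O]: (2,0)[XXO/OXX/O.O]-1* (2,1)[XXO/OXX/.OO]-1
p3 X@[XXO/OXX/O.O]: (2,1)[XXO/OXX/OXO]+1*
p4 O@[XXO/OXX/OXO] terminal -1; root [XXO/OX./..O] d4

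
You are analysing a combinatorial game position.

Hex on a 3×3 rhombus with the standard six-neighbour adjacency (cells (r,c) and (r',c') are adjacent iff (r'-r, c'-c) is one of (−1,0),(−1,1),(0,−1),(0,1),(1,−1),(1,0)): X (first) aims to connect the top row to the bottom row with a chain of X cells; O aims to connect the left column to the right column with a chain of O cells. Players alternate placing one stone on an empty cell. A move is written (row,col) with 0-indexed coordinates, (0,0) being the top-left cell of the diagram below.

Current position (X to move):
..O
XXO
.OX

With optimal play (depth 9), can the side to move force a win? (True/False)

[..O/XXO/.OX] X move#1: (0,0):-1/X.O/XXO/.OX, (0,1):-1/.XO/XXO/.OX, (2,0):+1/..O/XXO/XOX*
[..O/XXO/XOX] O move#2: (0,0):-1/O.O/XXO/XOX*, (0,1):-1/.OO/XXO/XOX
[O.O/XXO/XOX] X move#3: (0,1):+1/OXO/XXO/XOX*
[OXO/XXO/XOX] end (terminal -1, O#4); searched ..O/XXO/.OX to 9

X winning at [..O/XXO/.OX]: True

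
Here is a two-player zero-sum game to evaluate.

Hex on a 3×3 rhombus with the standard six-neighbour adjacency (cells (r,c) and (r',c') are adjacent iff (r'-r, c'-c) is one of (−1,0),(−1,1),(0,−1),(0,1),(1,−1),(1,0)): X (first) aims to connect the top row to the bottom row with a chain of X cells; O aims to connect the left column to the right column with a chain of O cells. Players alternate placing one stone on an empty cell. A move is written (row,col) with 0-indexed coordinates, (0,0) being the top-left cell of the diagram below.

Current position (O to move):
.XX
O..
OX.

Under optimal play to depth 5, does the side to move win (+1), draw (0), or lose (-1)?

[.XX/O../OX.] O move#1: (0,0):-1/OXX/O../OX.*, (1,1):-1/.XX/OO./OX., (1,2):-1/.XX/O.O/OX., (2,2):-1/.XX/O../OXO
[OXX/O../OX.] X move#2: (1,1):+1/OXX/OX./OX.*, (1,2):+1/OXX/O.X/OX., (2,2):+1/OXX/O../OXX
[OXX/OX./OX.] end (terminal -1, O#3); searched .XX/O../OX. to 5

value(.XX/O../OX., O) = -1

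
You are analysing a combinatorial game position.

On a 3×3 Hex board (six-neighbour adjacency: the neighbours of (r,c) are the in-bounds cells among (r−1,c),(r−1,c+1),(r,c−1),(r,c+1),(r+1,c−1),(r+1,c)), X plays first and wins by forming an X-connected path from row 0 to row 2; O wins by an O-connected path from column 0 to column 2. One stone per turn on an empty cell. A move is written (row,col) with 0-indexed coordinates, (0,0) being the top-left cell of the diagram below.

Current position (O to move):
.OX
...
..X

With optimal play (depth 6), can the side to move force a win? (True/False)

O winning at [.OX/.../..X]: False

[.OX/.../..X] O move#1: (0,0):-1/OOX/.../..X*, (1,0):-1/.OX/O../..X, (1,1):-1/.OX/.O./..X, (1,2):-1/.OX/..O/..X, (2,0):-1/.OX/.../O.X, (2,1):-1/.OX/.../.OX
[OOX/.../..X] X move#2: (1,0):+1/OOX/X../..X*, (1,1):+1/OOX/.X./..X, (1,2):+1/OOX/..X/..X, (2,0):+1/OOX/.../X.X, (2,1):+1/OOX/.../.XX
[OOX/X../..X] O move#3: (1,1):-1/OOX/XO./..X*, (1,2):-1/OOX/X.O/..X, (2,0):-1/OOX/X../O.X, (2,1):-1/OOX/X../.OX
[OOX/XO./..X] X move#4: (1,2):+1/OOX/XOX/..X*, (2,0):-1/OOX/XO./X.X, (2,1):-1/OOX/XO./.XX
[OOX/XOX/..X] end (terminal -1, O#5); searched .OX/.../..X to 6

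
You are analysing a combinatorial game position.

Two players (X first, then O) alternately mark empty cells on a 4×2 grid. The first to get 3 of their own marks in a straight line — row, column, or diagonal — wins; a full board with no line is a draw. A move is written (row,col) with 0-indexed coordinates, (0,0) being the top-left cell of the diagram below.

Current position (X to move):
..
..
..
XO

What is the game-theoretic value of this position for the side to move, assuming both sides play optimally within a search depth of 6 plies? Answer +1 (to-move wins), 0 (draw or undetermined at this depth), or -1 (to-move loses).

p1 X@[../../../XO]: (0,0)[X./../../XO]+0* (0,1)[.X/../../XO]+0 (1,0)[../X./../XO]+0 (1,1)[../.X/../XO]+0 (2,0)[../../X./XO]+0 (2,1)[../../.X/XO]+0
p2 O@[X./../../XO]: (0,1)[XO/../../XO]+0* (1,0)[X./O./../XO]+0 (1,1)[X./.O/../XO]+0 (2,0)[X./../O./XO]+0 (2,1)[X./../.O/XO]+0
p3 X@[XO/../../XO]: (1,0)[XO/X./../XO]+0* (1,1)[XO/.X/../XO]+0 (2,0)[XO/../X./XO]+0 (2,1)[XO/../.X/XO]+0
p4 O@[XO/X./../XO]: (1,1)[XO/XO/../XO]-1 (2,0)[XO/X./O./XO]+0* (2,1)[XO/X./.O/XO]-1
p5 X@[XO/X./O./XO]: (1,1)[XO/XX/O./XO]+0* (2,1)[XO/X./OX/XO]+0
p6 O@[XO/XX/O./XO]: (2,1)[XO/XX/OO/XO]+0*
p7 X@[XO/XX/OO/XO] terminal +0; root [../../../XO] d6

value(../../../XO, X) = 0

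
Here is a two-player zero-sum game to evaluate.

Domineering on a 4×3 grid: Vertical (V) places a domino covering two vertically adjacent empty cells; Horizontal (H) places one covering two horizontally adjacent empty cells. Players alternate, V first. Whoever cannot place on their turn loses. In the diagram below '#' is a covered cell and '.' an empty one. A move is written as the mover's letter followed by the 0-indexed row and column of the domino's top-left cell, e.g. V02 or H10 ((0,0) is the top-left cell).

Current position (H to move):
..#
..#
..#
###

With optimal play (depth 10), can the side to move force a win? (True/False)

[..#/..#/..#/###] H move#1: H00:-1/###/..#/..#/###, H10:+1/..#/###/..#/###*, H20:-1/..#/..#/###/###
[..#/###/..#/###] end (terminal -1, V#2); searched ..#/..#/..#/### to 10

H winning at [..#/..#/..#/###]: True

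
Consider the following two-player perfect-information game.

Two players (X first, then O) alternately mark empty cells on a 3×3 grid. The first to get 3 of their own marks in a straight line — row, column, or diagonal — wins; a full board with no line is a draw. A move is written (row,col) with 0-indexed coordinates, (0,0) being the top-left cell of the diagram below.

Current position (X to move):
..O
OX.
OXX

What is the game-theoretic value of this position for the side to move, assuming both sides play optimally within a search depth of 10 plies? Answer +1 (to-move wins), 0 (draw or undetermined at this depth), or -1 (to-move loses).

value(..O/OX./OXX, X) = +1

p1 X@[..O/OX./OXX]: (0,0)[X.O/OX./OXX]+1* (0,1)[.XO/OX./OXX]+1 (1,2)[..O/OXX/OXX]-1
p2 O@[X.O/OX./OXX] terminal -1; root [..O/OX./OXX] d10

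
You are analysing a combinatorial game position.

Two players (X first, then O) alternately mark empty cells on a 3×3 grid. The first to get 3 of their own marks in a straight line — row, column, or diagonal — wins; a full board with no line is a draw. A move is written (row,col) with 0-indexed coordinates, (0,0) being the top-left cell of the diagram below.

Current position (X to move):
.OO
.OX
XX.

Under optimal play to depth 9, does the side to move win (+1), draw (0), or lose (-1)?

ply 1, X at .OO/.OX/XX. | (0,0)=+1→XOO/.OX/XX.*; (1,0)=-1→.OO/XOX/XX.; (2,2)=+1→.OO/.OX/XXX
ply 2, O at XOO/.OX/XX. | (1,0)=-1→XOO/OOX/XX.*; (2,2)=-1→XOO/.OX/XXO
ply 3, X at XOO/OOX/XX. | (2,2)=+1→XOO/OOX/XXX*
ply 4: XOO/OOX/XXX is terminal -1 (O); from .OO/.OX/XX. depth 9

value(.OO/.OX/XX., X) = +1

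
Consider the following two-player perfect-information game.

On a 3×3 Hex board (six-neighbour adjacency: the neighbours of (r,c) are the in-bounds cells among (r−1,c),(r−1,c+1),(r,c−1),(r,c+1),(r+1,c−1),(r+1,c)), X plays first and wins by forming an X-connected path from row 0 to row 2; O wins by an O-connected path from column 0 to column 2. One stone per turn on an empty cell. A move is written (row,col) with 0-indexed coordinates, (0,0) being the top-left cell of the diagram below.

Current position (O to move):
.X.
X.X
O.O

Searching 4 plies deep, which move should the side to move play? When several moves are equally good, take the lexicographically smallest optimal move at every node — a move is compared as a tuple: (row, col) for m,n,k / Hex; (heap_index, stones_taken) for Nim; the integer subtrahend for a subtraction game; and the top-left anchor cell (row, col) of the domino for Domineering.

O's best at [.X./X.X/O.O]: (0,2)

p1 O@[.X./X.X/O.O]: (0,0)[OX./X.X/O.O]-1 (0,2)[.XO/X.X/O.O]+1* (1,1)[.X./XOX/O.O]+1 (2,1)[.X./X.X/OOO]+1
p2 X@[.XO/X.X/O.O]: (0,0)[XXO/X.X/O.O]-1* (1,1)[.XO/XXX/O.O]-1 (2,1)[.XO/X.X/OXO]-1
p3 O@[XXO/X.X/O.O]: (1,1)[XXO/XOX/O.O]+1* (2,1)[XXO/X.X/OOO]+1
p4 X@[XXO/XOX/O.O] terminal -1; root [.X./X.X/O.O] d4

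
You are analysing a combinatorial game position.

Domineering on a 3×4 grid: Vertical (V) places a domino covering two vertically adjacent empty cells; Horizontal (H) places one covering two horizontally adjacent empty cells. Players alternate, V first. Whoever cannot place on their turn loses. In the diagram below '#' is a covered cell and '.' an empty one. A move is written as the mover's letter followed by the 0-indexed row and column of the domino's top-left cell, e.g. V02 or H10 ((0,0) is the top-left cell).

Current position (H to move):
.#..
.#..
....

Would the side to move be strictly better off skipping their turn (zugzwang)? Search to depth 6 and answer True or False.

zugzwang(.#../.#../...., H) = False

p1 H@[.#../.#../....]: H02[.###/.#../....]-1 H12[.#../.###/....]+1* H20[.#../.#../##..]-1 H21[.#../.#../.##.]-1 H22[.#../.#../..##]-1
p2 V@[.#../.###/....]: V00[##../####/....]-1* V10[.#../####/#...]-1
p3 H@[##../####/....]: H02[####/####/....]+1* H20[##../####/##..]+1 H21[##../####/.##.]+1 H22[##../####/..##]+1
p4 V@[####/####/....] terminal -1; root [.#../.#../....] d6
suppose H passes — search the same position with V to move:
pass> p1 V@[.#../.#../....]: V00[##../##../....]-1 V02[.##./.##./....]+1* V03[.#.#/.#.#/....]+1 V10[.#../##../#...]-1 V12[.#../.##./..#.]+1 V13[.#../.#.#/...#]+1
pass> p2 H@[.##./.##./....]: H20[.##./.##./##..]-1* H21[.##./.##./.##.]-1 H22[.##./.##./..##]-1
pass> p3 V@[.##./.##./##..]: V00[###./###./##..]+1* V03[.###/.###/##..]+1 V13[.##./.###/##.#]+1
pass> p4 H@[###./###./##..]: H22[###./###./####]-1*
pass> p5 V@[###./###./####]: V03[####/####/####]+1*
pass> p6 H@[####/####/####] terminal -1; root [.#../.#../....] d6
for H: play +1, pass -1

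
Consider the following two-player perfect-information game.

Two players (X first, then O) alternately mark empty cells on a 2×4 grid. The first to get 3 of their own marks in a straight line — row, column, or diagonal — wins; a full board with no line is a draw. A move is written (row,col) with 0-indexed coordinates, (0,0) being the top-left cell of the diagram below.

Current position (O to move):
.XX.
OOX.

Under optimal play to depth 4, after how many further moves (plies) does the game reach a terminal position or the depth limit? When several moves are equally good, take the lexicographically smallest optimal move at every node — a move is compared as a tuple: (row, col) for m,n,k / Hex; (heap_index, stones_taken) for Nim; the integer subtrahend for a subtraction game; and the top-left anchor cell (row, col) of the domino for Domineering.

PV length from [.XX./OOX.]: 2 plies

p1 O@[.XX./OOX.]: (0,0)[OXX./OOX.]-1* (0,3)[.XXO/OOX.]-1 (1,3)[.XX./OOXO]-1
p2 X@[OXX./OOX.]: (0,3)[OXXX/OOX.]+1* (1,3)[OXX./OOXX]+0
p3 O@[OXXX/OOX.] terminal -1; root [.XX./OOX.] d4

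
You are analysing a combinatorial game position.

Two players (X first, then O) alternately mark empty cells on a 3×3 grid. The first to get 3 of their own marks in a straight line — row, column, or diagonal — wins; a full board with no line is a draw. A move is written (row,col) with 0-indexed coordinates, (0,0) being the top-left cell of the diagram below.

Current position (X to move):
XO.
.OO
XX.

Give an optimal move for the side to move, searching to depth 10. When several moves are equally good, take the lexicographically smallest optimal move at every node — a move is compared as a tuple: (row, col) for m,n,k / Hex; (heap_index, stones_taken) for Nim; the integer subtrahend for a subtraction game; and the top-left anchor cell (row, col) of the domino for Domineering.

X's best at [XO./.OO/XX.]: (1,0)

p1 X@[XO./.OO/XX.]: (0,2)[XOX/.OO/XX.]-1 (1,0)[XO./XOO/XX.]+1* (2,2)[XO./.OO/XXX]+1
p2 O@[XO./XOO/XX.] terminal -1; root [XO./.OO/XX.] d10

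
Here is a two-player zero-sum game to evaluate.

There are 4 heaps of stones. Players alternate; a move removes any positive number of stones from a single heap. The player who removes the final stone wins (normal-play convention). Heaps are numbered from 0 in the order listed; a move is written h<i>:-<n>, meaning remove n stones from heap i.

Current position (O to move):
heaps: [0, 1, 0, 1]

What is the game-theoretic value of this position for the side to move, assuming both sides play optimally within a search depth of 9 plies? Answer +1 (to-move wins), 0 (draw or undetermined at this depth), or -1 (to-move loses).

value((0,1,0,1), O) = -1

[(0,1,0,1)] O move#1: h1:-1:-1/(0,0,0,1)*, h3:-1:-1/(0,1,0,0)
[(0,0,0,1)] X move#2: h3:-1:+1/(0,0,0,0)*
[(0,0,0,0)] end (terminal -1, O#3); searched (0,1,0,1) to 9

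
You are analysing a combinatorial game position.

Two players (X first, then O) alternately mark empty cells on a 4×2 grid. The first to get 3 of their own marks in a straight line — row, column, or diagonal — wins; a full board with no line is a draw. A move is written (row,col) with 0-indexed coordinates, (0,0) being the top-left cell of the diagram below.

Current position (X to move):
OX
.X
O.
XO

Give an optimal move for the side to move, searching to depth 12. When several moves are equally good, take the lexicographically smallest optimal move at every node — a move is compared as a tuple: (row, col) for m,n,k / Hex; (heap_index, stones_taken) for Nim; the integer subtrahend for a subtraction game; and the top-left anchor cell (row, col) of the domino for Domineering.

X's best at [OX/.X/O./XO]: (2,1)

p1 X@[OX/.X/O./XO]: (1,0)[OX/XX/O./XO]+0 (2,1)[OX/.X/OX/XO]+1*
p2 O@[OX/.X/OX/XO] terminal -1; root [OX/.X/O./XO] d12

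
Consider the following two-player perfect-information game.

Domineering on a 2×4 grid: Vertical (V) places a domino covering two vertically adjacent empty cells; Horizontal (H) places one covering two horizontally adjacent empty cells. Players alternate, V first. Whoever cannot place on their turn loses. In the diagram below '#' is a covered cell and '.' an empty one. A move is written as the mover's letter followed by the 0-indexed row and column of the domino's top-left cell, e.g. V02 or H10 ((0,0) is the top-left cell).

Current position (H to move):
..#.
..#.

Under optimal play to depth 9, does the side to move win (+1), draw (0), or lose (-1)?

value(..#./..#., H) = +1

p1 H@[..#./..#.]: H00[###./..#.]+1* H10[..#./###.]+1
p2 V@[###./..#.]: V03[####/..##]-1*
p3 H@[####/..##]: H10[####/####]+1*
p4 V@[####/####] terminal -1; root [..#./..#.] d9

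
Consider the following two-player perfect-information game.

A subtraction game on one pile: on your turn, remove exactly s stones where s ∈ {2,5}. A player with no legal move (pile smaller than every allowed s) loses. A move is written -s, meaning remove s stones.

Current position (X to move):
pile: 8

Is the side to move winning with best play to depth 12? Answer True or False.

X winning at [8]: False

[8] X move#1: -2:-1/6*, -5:-1/3
[6] O move#2: -2:+1/4*, -5:+1/1
[4] X move#3: -2:-1/2*
[2] O move#4: -2:+1/0*
[0] end (terminal -1, X#5); searched 8 to 12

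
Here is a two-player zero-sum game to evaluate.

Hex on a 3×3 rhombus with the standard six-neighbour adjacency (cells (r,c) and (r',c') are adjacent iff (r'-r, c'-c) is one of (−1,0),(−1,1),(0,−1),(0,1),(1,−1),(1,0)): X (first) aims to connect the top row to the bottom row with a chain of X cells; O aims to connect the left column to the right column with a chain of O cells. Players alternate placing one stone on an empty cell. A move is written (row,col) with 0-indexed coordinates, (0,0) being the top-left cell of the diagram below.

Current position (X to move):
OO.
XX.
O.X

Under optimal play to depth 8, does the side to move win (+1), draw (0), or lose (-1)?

ply 1, X at OO./XX./O.X | (0,2)=+1→OOX/XX./O.X*; (1,2)=-1→OO./XXX/O.X; (2,1)=-1→OO./XX./OXX
ply 2, O at OOX/XX./O.X | (1,2)=-1→OOX/XXO/O.X*; (2,1)=-1→OOX/XX./OOX
ply 3, X at OOX/XXO/O.X | (2,1)=+1→OOX/XXO/OXX*
ply 4: OOX/XXO/OXX is terminal -1 (O); from OO./XX./O.X depth 8

value(OO./XX./O.X, X) = +1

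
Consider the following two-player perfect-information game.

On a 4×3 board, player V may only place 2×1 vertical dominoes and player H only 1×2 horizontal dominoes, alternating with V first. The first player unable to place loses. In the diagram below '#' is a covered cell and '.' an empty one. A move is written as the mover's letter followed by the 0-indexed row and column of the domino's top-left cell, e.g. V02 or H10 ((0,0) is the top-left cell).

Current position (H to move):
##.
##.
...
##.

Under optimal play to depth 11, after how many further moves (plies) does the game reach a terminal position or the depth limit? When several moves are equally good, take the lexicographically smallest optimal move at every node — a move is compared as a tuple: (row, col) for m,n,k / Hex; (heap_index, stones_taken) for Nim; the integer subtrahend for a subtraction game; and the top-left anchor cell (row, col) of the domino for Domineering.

PV length from [##./##./.../##.]: 2 plies

ply 1, H at ##./##./.../##. | H20=-1→##./##./##./##.*; H21=-1→##./##./.##/##.
ply 2, V at ##./##./##./##. | V02=+1→###/###/##./##.*; V12=+1→##./###/###/##.; V22=+1→##./##./###/###
ply 3: ###/###/##./##. is terminal -1 (H); from ##./##./.../##. depth 11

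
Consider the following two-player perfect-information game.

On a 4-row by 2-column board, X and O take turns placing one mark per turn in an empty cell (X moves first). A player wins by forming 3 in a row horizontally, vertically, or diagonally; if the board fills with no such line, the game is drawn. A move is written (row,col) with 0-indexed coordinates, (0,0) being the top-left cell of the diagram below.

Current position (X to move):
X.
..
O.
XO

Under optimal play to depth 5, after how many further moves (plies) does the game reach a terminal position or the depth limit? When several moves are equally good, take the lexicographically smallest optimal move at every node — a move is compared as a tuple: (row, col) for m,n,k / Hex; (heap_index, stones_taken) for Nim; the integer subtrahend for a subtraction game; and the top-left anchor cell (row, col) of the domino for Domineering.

PV length from [X./../O./XO]: 4 plies

[X./../O./XO] X move#1: (0,1):+0/XX/../O./XO*, (1,0):+0/X./X./O./XO, (1,1):+0/X./.X/O./XO, (2,1):+0/X./../OX/XO
[XX/../O./XO] O move#2: (1,0):+0/XX/O./O./XO*, (1,1):+0/XX/.O/O./XO, (2,1):+0/XX/../OO/XO
[XX/O./O./XO] X move#3: (1,1):+0/XX/OX/O./XO*, (2,1):+0/XX/O./OX/XO
[XX/OX/O./XO] O move#4: (2,1):+0/XX/OX/OO/XO*
[XX/OX/OO/XO] end (terminal +0, X#5); searched X./../O./XO to 5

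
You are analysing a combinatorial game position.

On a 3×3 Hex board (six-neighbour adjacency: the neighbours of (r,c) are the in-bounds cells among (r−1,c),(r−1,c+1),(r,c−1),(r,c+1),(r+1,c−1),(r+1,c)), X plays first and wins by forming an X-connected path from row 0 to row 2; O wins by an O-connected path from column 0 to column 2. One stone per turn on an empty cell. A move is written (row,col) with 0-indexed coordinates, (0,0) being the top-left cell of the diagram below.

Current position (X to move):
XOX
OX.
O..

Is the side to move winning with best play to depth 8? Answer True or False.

[XOX/OX./O..] X move#1: (1,2):+1/XOX/OXX/O..*, (2,1):+1/XOX/OX./OX., (2,2):+1/XOX/OX./O.X
[XOX/OXX/O..] O move#2: (2,1):-1/XOX/OXX/OO.*, (2,2):-1/XOX/OXX/O.O
[XOX/OXX/OO.] X move#3: (2,2):+1/XOX/OXX/OOX*
[XOX/OXX/OOX] end (terminal -1, O#4); searched XOX/OX./O.. to 8

X winning at [XOX/OX./O..]: True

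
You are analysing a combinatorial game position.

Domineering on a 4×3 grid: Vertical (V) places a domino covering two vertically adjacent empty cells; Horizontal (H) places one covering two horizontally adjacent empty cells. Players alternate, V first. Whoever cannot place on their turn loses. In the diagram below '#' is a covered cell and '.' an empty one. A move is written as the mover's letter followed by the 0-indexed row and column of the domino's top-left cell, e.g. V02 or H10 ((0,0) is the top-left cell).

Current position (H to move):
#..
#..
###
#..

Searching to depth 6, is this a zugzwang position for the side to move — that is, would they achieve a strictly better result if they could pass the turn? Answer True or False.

[#../#../###/#..] H move#1: H01:+1/###/#../###/#..*, H11:+1/#../###/###/#.., H31:-1/#../#../###/###
[###/#../###/#..] end (terminal -1, V#2); searched #../#../###/#.. to 6
if H skipped the turn, V would face:
~ [#../#../###/#..] V move#1: V01:+1/##./##./###/#..*, V02:+1/#.#/#.#/###/#..
~ [##./##./###/#..] H move#2: H31:-1/##./##./###/###*
~ [##./##./###/###] V move#3: V02:+1/###/###/###/###*
~ [###/###/###/###] end (terminal -1, H#4); searched #../#../###/#.. to 6
compare (H): move=+1 vs pass=-1

zugzwang(#../#../###/#.., H) = False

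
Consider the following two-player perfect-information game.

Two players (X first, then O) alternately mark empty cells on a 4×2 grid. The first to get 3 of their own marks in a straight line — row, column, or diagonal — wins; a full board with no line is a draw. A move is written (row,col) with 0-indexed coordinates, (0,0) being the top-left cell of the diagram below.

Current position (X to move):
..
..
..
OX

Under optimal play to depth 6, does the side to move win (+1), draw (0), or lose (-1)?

value(../../../OX, X) = 0

p1 X@[../../../OX]: (0,0)[X./../../OX]+0* (0,1)[.X/../../OX]+0 (1,0)[../X./../OX]+0 (1,1)[../.X/../OX]+0 (2,0)[../../X./OX]+0 (2,1)[../../.X/OX]+0
p2 O@[X./../../OX]: (0,1)[XO/../../OX]+0* (1,0)[X./O./../OX]+0 (1,1)[X./.O/../OX]+0 (2,0)[X./../O./OX]+0 (2,1)[X./../.O/OX]+0
p3 X@[XO/../../OX]: (1,0)[XO/X./../OX]+0* (1,1)[XO/.X/../OX]+0 (2,0)[XO/../X./OX]+0 (2,1)[XO/../.X/OX]+0
p4 O@[XO/X./../OX]: (1,1)[XO/XO/../OX]-1 (2,0)[XO/X./O./OX]+0* (2,1)[XO/X./.O/OX]-1
p5 X@[XO/X./O./OX]: (1,1)[XO/XX/O./OX]+0* (2,1)[XO/X./OX/OX]+0
p6 O@[XO/XX/O./OX]: (2,1)[XO/XX/OO/OX]+0*
p7 X@[XO/XX/OO/OX] terminal +0; root [../../../OX] d6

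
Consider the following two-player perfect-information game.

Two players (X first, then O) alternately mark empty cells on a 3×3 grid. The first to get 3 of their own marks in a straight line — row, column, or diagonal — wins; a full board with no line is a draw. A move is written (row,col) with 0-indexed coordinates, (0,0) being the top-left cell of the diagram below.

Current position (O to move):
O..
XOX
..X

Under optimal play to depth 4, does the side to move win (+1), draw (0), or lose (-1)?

value(O../XOX/..X, O) = +1

[O../XOX/..X] O move#1: (0,1):-1/OO./XOX/..X, (0,2):+1/O.O/XOX/..X*, (2,0):-1/O../XOX/O.X, (2,1):-1/O../XOX/.OX
[O.O/XOX/..X] X move#2: (0,1):-1/OXO/XOX/..X*, (2,0):-1/O.O/XOX/X.X, (2,1):-1/O.O/XOX/.XX
[OXO/XOX/..X] O move#3: (2,0):+1/OXO/XOX/O.X*, (2,1):+0/OXO/XOX/.OX
[OXO/XOX/O.X] end (terminal -1, X#4); searched O../XOX/..X to 4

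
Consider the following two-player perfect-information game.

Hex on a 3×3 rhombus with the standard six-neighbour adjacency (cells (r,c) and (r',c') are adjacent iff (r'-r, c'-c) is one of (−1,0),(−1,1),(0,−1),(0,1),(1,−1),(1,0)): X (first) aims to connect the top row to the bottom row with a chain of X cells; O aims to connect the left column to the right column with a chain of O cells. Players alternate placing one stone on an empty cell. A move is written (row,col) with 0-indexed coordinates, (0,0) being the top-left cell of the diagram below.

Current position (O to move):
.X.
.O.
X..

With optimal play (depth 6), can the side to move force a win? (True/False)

O winning at [.X./.O./X..]: True

[.X./.O./X..] O move#1: (0,0):-1/OX./.O./X.., (0,2):-1/.XO/.O./X.., (1,0):+1/.X./OO./X..*, (1,2):-1/.X./.OO/X.., (2,1):-1/.X./.O./XO., (2,2):-1/.X./.O./X.O
[.X./OO./X..] X move#2: (0,0):-1/XX./OO./X..*, (0,2):-1/.XX/OO./X.., (1,2):-1/.X./OOX/X.., (2,1):-1/.X./OO./XX., (2,2):-1/.X./OO./X.X
[XX./OO./X..] O move#3: (0,2):+1/XXO/OO./X..*, (1,2):+1/XX./OOO/X.., (2,1):+1/XX./OO./XO., (2,2):+1/XX./OO./X.O
[XXO/OO./X..] end (terminal -1, X#4); searched .X./.O./X.. to 6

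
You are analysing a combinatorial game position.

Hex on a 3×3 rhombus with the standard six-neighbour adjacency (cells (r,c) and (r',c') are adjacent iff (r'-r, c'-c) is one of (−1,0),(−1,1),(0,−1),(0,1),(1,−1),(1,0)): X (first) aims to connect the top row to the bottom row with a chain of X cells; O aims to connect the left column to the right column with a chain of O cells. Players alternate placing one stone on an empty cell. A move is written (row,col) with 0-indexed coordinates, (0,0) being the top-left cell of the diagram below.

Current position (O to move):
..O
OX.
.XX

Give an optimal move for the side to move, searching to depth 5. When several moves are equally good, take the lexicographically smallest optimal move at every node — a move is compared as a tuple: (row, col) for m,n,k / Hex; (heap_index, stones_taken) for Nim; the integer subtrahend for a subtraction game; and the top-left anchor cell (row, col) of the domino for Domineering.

O's best at [..O/OX./.XX]: (0,1)

p1 O@[..O/OX./.XX]: (0,0)[O.O/OX./.XX]-1 (0,1)[.OO/OX./.XX]+1* (1,2)[..O/OXO/.XX]-1 (2,0)[..O/OX./OXX]-1
p2 X@[.OO/OX./.XX] terminal -1; root [..O/OX./.XX] d5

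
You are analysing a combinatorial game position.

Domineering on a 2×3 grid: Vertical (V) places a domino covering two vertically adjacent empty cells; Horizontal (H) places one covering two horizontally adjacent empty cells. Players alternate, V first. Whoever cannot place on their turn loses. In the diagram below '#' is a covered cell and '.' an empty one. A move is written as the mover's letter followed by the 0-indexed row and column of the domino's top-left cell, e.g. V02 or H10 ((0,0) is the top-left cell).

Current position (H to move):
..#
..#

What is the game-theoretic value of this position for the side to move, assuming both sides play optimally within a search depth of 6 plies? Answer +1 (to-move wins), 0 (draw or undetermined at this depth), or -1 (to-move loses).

[..#/..#] H move#1: H00:+1/###/..#*, H10:+1/..#/###
[###/..#] end (terminal -1, V#2); searched ..#/..# to 6

value(..#/..#, H) = +1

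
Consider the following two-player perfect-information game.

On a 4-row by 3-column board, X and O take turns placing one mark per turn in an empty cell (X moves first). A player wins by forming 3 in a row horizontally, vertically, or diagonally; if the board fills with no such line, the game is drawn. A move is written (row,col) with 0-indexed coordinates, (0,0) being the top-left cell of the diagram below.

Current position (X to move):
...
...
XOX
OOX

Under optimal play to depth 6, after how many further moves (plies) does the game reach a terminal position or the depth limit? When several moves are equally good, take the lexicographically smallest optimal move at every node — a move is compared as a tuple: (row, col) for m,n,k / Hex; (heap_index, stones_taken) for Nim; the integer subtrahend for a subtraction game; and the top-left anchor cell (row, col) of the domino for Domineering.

p1 X@[.../.../XOX/OOX]: (0,0)[X../.../XOX/OOX]-1 (0,1)[.X./.../XOX/OOX]-1 (0,2)[..X/.../XOX/OOX]-1 (1,0)[.../X../XOX/OOX]-1 (1,1)[.../.X./XOX/OOX]-1 (1,2)[.../..X/XOX/OOX]+1*
p2 O@[.../..X/XOX/OOX] terminal -1; root [.../.../XOX/OOX] d6

PV length from [.../.../XOX/OOX]: 1 ply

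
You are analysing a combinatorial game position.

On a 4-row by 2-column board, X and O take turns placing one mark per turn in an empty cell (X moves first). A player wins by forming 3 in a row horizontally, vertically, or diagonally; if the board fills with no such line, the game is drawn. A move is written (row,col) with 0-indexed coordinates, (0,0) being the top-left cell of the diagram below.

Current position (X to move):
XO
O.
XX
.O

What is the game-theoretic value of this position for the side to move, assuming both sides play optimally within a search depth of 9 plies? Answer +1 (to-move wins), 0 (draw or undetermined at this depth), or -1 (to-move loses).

p1 X@[XO/O./XX/.O]: (1,1)[XO/OX/XX/.O]+0* (3,0)[XO/O./XX/XO]+0
p2 O@[XO/OX/XX/.O]: (3,0)[XO/OX/XX/OO]+0*
p3 X@[XO/OX/XX/OO] terminal +0; root [XO/O./XX/.O] d9

value(XO/O./XX/.O, X) = 0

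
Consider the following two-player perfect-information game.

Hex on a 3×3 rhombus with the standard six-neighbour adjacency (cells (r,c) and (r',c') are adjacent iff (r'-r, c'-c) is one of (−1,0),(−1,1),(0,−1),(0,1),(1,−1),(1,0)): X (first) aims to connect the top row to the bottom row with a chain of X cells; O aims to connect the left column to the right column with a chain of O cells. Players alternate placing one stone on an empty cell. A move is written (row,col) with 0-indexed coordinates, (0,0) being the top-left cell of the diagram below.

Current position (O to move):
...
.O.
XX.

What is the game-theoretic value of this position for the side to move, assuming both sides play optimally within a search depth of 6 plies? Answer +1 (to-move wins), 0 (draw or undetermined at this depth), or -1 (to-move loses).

[.../.O./XX.] O move#1: (0,0):+1/O../.O./XX.*, (0,1):+1/.O./.O./XX., (0,2):-1/..O/.O./XX., (1,0):+1/.../OO./XX., (1,2):-1/.../.OO/XX., (2,2):-1/.../.O./XXO
[O../.O./XX.] X move#2: (0,1):-1/OX./.O./XX.*, (0,2):-1/O.X/.O./XX., (1,0):-1/O../XO./XX., (1,2):-1/O../.OX/XX., (2,2):-1/O../.O./XXX
[OX./.O./XX.] O move#3: (0,2):-1/OXO/.O./XX., (1,0):+1/OX./OO./XX.*, (1,2):-1/OX./.OO/XX., (2,2):-1/OX./.O./XXO
[OX./OO./XX.] X move#4: (0,2):-1/OXX/OO./XX.*, (1,2):-1/OX./OOX/XX., (2,2):-1/OX./OO./XXX
[OXX/OO./XX.] O move#5: (1,2):+1/OXX/OOO/XX.*, (2,2):-1/OXX/OO./XXO
[OXX/OOO/XX.] end (terminal -1, X#6); searched .../.O./XX. to 6

value(.../.O./XX., O) = +1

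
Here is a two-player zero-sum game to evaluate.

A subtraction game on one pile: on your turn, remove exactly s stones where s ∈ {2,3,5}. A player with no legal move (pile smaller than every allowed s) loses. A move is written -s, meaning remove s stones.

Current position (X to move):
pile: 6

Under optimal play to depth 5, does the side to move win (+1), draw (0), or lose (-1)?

p1 X@[6]: -2[4]-1 -3[3]-1 -5[1]+1*
p2 O@[1] terminal -1; root [6] d5

value(6, X) = +1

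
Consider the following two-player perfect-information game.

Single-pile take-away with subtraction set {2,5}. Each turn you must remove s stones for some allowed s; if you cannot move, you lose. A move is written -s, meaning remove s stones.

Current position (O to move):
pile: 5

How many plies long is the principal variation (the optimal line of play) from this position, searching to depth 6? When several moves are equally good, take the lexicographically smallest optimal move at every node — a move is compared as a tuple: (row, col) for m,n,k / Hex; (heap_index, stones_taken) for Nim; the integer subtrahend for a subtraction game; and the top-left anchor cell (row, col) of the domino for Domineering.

p1 O@[5]: -2[3]-1 -5[0]+1*
p2 X@[0] terminal -1; root [5] d6

PV length from [5]: 1 ply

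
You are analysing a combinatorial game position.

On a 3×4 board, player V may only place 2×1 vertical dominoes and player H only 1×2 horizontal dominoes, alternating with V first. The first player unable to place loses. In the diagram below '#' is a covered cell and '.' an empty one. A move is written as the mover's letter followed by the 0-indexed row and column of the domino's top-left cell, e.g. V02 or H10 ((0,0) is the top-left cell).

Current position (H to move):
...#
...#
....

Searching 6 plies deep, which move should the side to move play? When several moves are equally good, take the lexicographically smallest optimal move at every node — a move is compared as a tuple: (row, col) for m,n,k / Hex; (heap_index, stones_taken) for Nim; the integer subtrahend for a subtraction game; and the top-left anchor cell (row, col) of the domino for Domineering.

[...#/...#/....] H move#1: H00:-1/##.#/...#/...., H01:-1/.###/...#/...., H10:+1/...#/##.#/....*, H11:+1/...#/.###/...., H20:-1/...#/...#/##.., H21:-1/...#/...#/.##., H22:-1/...#/...#/..##
[...#/##.#/....] V move#2: V02:-1/..##/####/....*, V12:-1/...#/####/..#.
[..##/####/....] H move#3: H00:+1/####/####/....*, H20:+1/..##/####/##.., H21:+1/..##/####/.##., H22:+1/..##/####/..##
[####/####/....] end (terminal -1, V#4); searched ...#/...#/.... to 6

H's best at [...#/...#/....]: H10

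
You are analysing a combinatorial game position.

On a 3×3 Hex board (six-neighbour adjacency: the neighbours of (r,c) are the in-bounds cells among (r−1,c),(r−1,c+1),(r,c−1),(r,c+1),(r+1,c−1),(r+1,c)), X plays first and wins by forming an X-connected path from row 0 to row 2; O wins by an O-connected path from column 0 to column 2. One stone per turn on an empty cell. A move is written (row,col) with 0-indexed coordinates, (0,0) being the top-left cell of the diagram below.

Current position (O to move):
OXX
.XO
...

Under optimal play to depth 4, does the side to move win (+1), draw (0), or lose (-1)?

ply 1, O at OXX/.XO/... | (1,0)=-1→OXX/OXO/...*; (2,0)=-1→OXX/.XO/O..; (2,1)=-1→OXX/.XO/.O.; (2,2)=-1→OXX/.XO/..O
ply 2, X at OXX/OXO/... | (2,0)=+1→OXX/OXO/X..*; (2,1)=+1→OXX/OXO/.X.; (2,2)=+1→OXX/OXO/..X
ply 3: OXX/OXO/X.. is terminal -1 (O); from OXX/.XO/... depth 4

value(OXX/.XO/..., O) = -1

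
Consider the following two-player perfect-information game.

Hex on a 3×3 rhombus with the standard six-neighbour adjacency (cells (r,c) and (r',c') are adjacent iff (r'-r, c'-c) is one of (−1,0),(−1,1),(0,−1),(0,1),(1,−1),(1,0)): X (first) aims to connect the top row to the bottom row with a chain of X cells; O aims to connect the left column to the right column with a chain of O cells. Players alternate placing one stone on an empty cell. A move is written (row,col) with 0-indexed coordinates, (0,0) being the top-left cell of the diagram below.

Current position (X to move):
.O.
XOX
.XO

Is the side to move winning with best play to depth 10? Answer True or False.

p1 X@[.O./XOX/.XO]: (0,0)[XO./XOX/.XO]+1* (0,2)[.OX/XOX/.XO]+1 (2,0)[.O./XOX/XXO]+1
p2 O@[XO./XOX/.XO]: (0,2)[XOO/XOX/.XO]-1* (2,0)[XO./XOX/OXO]-1
p3 X@[XOO/XOX/.XO]: (2,0)[XOO/XOX/XXO]+1*
p4 O@[XOO/XOX/XXO] terminal -1; root [.O./XOX/.XO] d10

X winning at [.O./XOX/.XO]: True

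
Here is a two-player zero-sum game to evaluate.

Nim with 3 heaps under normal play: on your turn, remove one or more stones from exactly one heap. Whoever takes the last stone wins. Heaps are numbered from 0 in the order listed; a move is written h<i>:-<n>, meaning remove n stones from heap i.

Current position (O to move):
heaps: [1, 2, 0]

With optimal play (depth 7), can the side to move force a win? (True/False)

ply 1, O at (1,2,0) | h0:-1=-1→(0,2,0); h1:-1=+1→(1,1,0)*; h1:-2=-1→(1,0,0)
ply 2, X at (1,1,0) | h0:-1=-1→(0,1,0)*; h1:-1=-1→(1,0,0)
ply 3, O at (0,1,0) | h1:-1=+1→(0,0,0)*
ply 4: (0,0,0) is terminal -1 (X); from (1,2,0) depth 7

O winning at [(1,2,0)]: True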